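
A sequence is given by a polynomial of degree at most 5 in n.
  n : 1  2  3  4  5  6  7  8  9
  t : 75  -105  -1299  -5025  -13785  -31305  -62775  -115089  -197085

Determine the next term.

-319785

D1: -180 , -1194 , -3726 , -8760 , -17520 , -31470 , -52314 , -81996
D2: -1014 , -2532 , -5034 , -8760 , -13950 , -20844 , -29682
D3: -1518 , -2502 , -3726 , -5190 , -6894 , -8838
D4: -984 , -1224 , -1464 , -1704 , -1944
D5: -240 , -240 , -240 , -240
Constant fifth difference = -240, so extend:
-1944 − 240 = -2184;  -8838 − 2184 = -11022;  -29682 − 11022 = -40704;  -81996 − 40704 = -122700;  -197085 − 122700 = -319785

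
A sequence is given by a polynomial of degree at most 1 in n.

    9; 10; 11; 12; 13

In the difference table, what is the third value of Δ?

1

First differences: 1, 1, 1, 1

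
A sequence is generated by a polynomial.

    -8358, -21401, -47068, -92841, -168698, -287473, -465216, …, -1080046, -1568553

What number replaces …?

-721553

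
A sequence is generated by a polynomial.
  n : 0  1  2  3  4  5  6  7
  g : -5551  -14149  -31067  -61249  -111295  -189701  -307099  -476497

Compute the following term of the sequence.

D1: -8598 , -16918 , -30182 , -50046 , -78406 , -117398 , -169398
D2: -8320 , -13264 , -19864 , -28360 , -38992 , -52000
D3: -4944 , -6600 , -8496 , -10632 , -13008
D4: -1656 , -1896 , -2136 , -2376
D5: -240 , -240 , -240
Constant fifth difference = -240, so extend:
-2376 − 240 = -2616;  -13008 − 2616 = -15624;  -52000 − 15624 = -67624;  -169398 − 67624 = -237022;  -476497 − 237022 = -713519

-713519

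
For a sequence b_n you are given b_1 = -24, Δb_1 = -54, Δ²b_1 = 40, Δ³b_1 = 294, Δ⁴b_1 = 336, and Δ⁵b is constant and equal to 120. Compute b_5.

1512

Build the table forward from the leading diagonal:
D5: 120  120  120  120  120
D4: 336  456  576  696  816
D3: 294  630  1086  1662  2358
D2: 40  334  964  2050  3712
D1: -54  -14  320  1284  3334
b: -24  -78  -92  228  1512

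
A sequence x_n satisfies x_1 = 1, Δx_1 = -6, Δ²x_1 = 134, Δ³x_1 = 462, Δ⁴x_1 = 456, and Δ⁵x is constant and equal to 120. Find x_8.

37423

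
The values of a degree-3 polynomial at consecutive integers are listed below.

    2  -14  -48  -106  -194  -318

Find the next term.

-484

First differences: -16, -34, -58, -88, -124
Second differences: -18, -24, -30, -36
Third differences: -6, -6, -6
Third differences constant at -6.
-36 − 6 = -42;  -124 − 42 = -166;  -318 − 166 = -484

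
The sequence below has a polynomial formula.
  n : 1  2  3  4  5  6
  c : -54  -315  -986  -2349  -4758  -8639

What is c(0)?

-261  -671  -1363  -2409  -3881
-410  -692  -1046  -1472
-282  -354  -426
-72  -72
The fourth differences are constant at -72.
Work back: -282 + 72 = -210;  -410 + 210 = -200;  -261 + 200 = -61;  -54 + 61 = 7

7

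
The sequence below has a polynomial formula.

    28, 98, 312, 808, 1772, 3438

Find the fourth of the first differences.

First differences: 70, 214, 496, 964, 1666
Second differences: 144, 282, 468, 702
Third differences: 138, 186, 234
Fourth differences: 48, 48

964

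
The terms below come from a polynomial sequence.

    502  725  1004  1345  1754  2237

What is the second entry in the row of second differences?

62

Δ: 223, 279, 341, 409, 483
Δ²: 56, 62, 68, 74
Δ³: 6, 6, 6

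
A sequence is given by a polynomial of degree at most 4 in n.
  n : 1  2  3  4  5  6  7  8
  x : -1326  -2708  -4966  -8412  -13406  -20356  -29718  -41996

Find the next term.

D1: -1382, -2258, -3446, -4994, -6950, -9362, -12278
D2: -876, -1188, -1548, -1956, -2412, -2916
D3: -312, -360, -408, -456, -504
D4: -48, -48, -48, -48
Constant fourth difference = -48, so extend:
-504 − 48 = -552;  -2916 − 552 = -3468;  -12278 − 3468 = -15746;  -41996 − 15746 = -57742

-57742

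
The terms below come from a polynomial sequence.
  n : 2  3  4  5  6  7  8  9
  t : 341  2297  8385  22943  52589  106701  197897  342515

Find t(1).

-21

D1: 1956  6088  14558  29646  54112  91196  144618
D2: 4132  8470  15088  24466  37084  53422
D3: 4338  6618  9378  12618  16338
D4: 2280  2760  3240  3720
D5: 480  480  480
The fifth differences are constant at 480.
Work back: 2280 − 480 = 1800;  4338 − 1800 = 2538;  4132 − 2538 = 1594;  1956 − 1594 = 362;  341 − 362 = -21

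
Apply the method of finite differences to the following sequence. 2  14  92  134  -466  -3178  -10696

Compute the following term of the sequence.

-27298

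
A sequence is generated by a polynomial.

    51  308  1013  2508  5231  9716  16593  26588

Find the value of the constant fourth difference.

First differences: 257, 705, 1495, 2723, 4485, 6877, 9995
Second differences: 448, 790, 1228, 1762, 2392, 3118
Third differences: 342, 438, 534, 630, 726
Fourth differences: 96, 96, 96, 96

96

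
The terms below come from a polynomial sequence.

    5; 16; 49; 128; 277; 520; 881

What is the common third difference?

24

D1: 11, 33, 79, 149, 243, 361
D2: 22, 46, 70, 94, 118
D3: 24, 24, 24, 24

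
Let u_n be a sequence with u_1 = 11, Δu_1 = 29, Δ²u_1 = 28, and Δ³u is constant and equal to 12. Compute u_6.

556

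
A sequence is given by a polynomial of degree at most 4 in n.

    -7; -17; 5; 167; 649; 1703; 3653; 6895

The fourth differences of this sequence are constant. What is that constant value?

Δ: -10, 22, 162, 482, 1054, 1950, 3242
Δ²: 32, 140, 320, 572, 896, 1292
Δ³: 108, 180, 252, 324, 396
Δ⁴: 72, 72, 72, 72

72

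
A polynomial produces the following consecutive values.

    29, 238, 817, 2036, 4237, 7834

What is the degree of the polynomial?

4

First differences: 209, 579, 1219, 2201, 3597
Second differences: 370, 640, 982, 1396
Third differences: 270, 342, 414
Fourth differences: 72, 72
The fourth differences are constant, so the polynomial has degree 4.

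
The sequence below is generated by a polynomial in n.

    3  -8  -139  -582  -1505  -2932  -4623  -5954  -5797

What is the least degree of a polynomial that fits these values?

First differences: -11, -131, -443, -923, -1427, -1691, -1331, 157
Second differences: -120, -312, -480, -504, -264, 360, 1488
Third differences: -192, -168, -24, 240, 624, 1128
Fourth differences: 24, 144, 264, 384, 504
Fifth differences: 120, 120, 120, 120
The fifth differences are constant, so the polynomial has degree 5.

5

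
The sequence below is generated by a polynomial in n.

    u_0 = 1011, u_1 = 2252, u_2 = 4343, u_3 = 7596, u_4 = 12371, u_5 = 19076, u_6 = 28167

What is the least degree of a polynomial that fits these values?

4

1241, 2091, 3253, 4775, 6705, 9091
850, 1162, 1522, 1930, 2386
312, 360, 408, 456
48, 48, 48
The fourth differences are constant, so the polynomial has degree 4.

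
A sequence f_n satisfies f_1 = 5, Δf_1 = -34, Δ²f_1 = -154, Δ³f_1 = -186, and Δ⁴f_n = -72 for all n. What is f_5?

-1871

Build the table forward from the leading diagonal:
D4: -72, -72, -72, -72, -72
D3: -186, -258, -330, -402, -474
D2: -154, -340, -598, -928, -1330
D1: -34, -188, -528, -1126, -2054
f: 5, -29, -217, -745, -1871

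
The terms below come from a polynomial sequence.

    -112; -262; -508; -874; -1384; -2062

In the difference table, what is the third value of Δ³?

-24

First differences: -150, -246, -366, -510, -678
Second differences: -96, -120, -144, -168
Third differences: -24, -24, -24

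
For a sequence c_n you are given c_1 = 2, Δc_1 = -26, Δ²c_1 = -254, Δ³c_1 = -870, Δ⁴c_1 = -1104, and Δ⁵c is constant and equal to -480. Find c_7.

-40804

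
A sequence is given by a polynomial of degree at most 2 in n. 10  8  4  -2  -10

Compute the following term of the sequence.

-20

D1: -2, -4, -6, -8
D2: -2, -2, -2
The second differences are constant (-2).
-8 − 2 = -10;  -10 − 10 = -20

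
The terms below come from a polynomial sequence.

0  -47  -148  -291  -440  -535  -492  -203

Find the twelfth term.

-47, -101, -143, -149, -95, 43, 289
-54, -42, -6, 54, 138, 246
12, 36, 60, 84, 108
24, 24, 24, 24
The fourth differences are constant (24).
108 + 24 = 132;  246 + 132 = 378;  289 + 378 = 667;  -203 + 667 = 464
132 + 24 = 156;  378 + 156 = 534;  667 + 534 = 1201;  464 + 1201 = 1665
156 + 24 = 180;  534 + 180 = 714;  1201 + 714 = 1915;  1665 + 1915 = 3580
180 + 24 = 204;  714 + 204 = 918;  1915 + 918 = 2833;  3580 + 2833 = 6413

6413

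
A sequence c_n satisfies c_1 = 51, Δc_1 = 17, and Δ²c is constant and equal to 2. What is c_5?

131

Build the table forward from the leading diagonal:
Second differences: 2  2  2  2  2
First differences: 17  19  21  23  25
c: 51  68  87  108  131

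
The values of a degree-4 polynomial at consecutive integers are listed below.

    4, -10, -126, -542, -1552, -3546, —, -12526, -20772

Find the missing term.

-7010

Using the first 6 terms:
D1: -14  -116  -416  -1010  -1994
D2: -102  -300  -594  -984
D3: -198  -294  -390
D4: -96  -96
Constant fourth difference = -96.
Extend forward: -390 − 96 = -486;  -984 − 486 = -1470;  -1994 − 1470 = -3464;  -3546 − 3464 = -7010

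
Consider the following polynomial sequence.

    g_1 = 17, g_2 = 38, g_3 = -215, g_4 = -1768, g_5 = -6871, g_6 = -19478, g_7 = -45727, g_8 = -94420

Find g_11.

-513223

21, -253, -1553, -5103, -12607, -26249, -48693
-274, -1300, -3550, -7504, -13642, -22444
-1026, -2250, -3954, -6138, -8802
-1224, -1704, -2184, -2664
-480, -480, -480
Constant fifth difference = -480, so extend:
-2664 − 480 = -3144;  -8802 − 3144 = -11946;  -22444 − 11946 = -34390;  -48693 − 34390 = -83083;  -94420 − 83083 = -177503
-3144 − 480 = -3624;  -11946 − 3624 = -15570;  -34390 − 15570 = -49960;  -83083 − 49960 = -133043;  -177503 − 133043 = -310546
-3624 − 480 = -4104;  -15570 − 4104 = -19674;  -49960 − 19674 = -69634;  -133043 − 69634 = -202677;  -310546 − 202677 = -513223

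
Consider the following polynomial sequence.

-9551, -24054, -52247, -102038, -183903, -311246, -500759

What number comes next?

-772782

Δ: -14503 , -28193 , -49791 , -81865 , -127343 , -189513
Δ²: -13690 , -21598 , -32074 , -45478 , -62170
Δ³: -7908 , -10476 , -13404 , -16692
Δ⁴: -2568 , -2928 , -3288
Δ⁵: -360 , -360
Fifth differences constant at -360.
-3288 − 360 = -3648;  -16692 − 3648 = -20340;  -62170 − 20340 = -82510;  -189513 − 82510 = -272023;  -500759 − 272023 = -772782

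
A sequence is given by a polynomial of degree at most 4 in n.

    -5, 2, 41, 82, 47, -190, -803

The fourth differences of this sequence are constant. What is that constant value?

Δ: 7, 39, 41, -35, -237, -613
Δ²: 32, 2, -76, -202, -376
Δ³: -30, -78, -126, -174
Δ⁴: -48, -48, -48

-48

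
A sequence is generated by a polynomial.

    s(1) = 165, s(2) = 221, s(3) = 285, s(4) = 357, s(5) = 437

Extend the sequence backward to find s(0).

56, 64, 72, 80
8, 8, 8
The second differences are constant at 8.
Work back: 56 − 8 = 48;  165 − 48 = 117

117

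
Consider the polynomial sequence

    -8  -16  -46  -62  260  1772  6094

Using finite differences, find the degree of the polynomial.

5

First differences: -8, -30, -16, 322, 1512, 4322
Second differences: -22, 14, 338, 1190, 2810
Third differences: 36, 324, 852, 1620
Fourth differences: 288, 528, 768
Fifth differences: 240, 240
The fifth differences are constant, so the polynomial has degree 5.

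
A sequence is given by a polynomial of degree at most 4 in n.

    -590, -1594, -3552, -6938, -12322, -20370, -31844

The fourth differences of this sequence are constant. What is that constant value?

-96

D1: -1004, -1958, -3386, -5384, -8048, -11474
D2: -954, -1428, -1998, -2664, -3426
D3: -474, -570, -666, -762
D4: -96, -96, -96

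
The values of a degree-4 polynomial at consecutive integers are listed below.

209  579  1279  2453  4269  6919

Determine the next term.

370 , 700 , 1174 , 1816 , 2650
330 , 474 , 642 , 834
144 , 168 , 192
24 , 24
Fourth differences constant at 24.
192 + 24 = 216;  834 + 216 = 1050;  2650 + 1050 = 3700;  6919 + 3700 = 10619

10619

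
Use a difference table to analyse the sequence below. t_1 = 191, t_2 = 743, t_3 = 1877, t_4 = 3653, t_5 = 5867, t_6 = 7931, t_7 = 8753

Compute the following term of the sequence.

6617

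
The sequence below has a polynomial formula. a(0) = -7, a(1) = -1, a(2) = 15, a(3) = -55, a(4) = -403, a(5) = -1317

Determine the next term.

D1: 6, 16, -70, -348, -914
D2: 10, -86, -278, -566
D3: -96, -192, -288
D4: -96, -96
Constant fourth difference = -96, so extend:
-288 − 96 = -384;  -566 − 384 = -950;  -914 − 950 = -1864;  -1317 − 1864 = -3181

-3181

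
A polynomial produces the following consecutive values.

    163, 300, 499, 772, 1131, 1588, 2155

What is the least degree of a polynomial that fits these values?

Δ: 137, 199, 273, 359, 457, 567
Δ²: 62, 74, 86, 98, 110
Δ³: 12, 12, 12, 12
The third differences are constant, so the polynomial has degree 3.

3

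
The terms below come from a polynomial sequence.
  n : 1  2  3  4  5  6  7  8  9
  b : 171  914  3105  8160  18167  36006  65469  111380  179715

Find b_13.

First differences: 743, 2191, 5055, 10007, 17839, 29463, 45911, 68335
Second differences: 1448, 2864, 4952, 7832, 11624, 16448, 22424
Third differences: 1416, 2088, 2880, 3792, 4824, 5976
Fourth differences: 672, 792, 912, 1032, 1152
Fifth differences: 120, 120, 120, 120
Fifth differences constant at 120.
1152 + 120 = 1272;  5976 + 1272 = 7248;  22424 + 7248 = 29672;  68335 + 29672 = 98007;  179715 + 98007 = 277722
1272 + 120 = 1392;  7248 + 1392 = 8640;  29672 + 8640 = 38312;  98007 + 38312 = 136319;  277722 + 136319 = 414041
1392 + 120 = 1512;  8640 + 1512 = 10152;  38312 + 10152 = 48464;  136319 + 48464 = 184783;  414041 + 184783 = 598824
1512 + 120 = 1632;  10152 + 1632 = 11784;  48464 + 11784 = 60248;  184783 + 60248 = 245031;  598824 + 245031 = 843855

843855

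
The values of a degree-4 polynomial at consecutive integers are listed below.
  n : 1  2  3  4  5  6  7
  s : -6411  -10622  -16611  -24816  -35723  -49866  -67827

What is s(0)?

-3588

Δ: -4211  -5989  -8205  -10907  -14143  -17961
Δ²: -1778  -2216  -2702  -3236  -3818
Δ³: -438  -486  -534  -582
Δ⁴: -48  -48  -48
The fourth differences are constant at -48.
Work back: -438 + 48 = -390;  -1778 + 390 = -1388;  -4211 + 1388 = -2823;  -6411 + 2823 = -3588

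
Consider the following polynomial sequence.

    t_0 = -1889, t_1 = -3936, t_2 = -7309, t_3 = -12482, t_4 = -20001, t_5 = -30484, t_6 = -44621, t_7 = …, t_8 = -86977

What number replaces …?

-63174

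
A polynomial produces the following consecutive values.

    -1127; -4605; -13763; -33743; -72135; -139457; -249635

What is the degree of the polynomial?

5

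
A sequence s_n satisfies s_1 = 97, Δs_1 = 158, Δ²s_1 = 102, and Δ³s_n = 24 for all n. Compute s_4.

Build the table forward from the leading diagonal:
D3: 24, 24, 24, 24
D2: 102, 126, 150, 174
D1: 158, 260, 386, 536
s: 97, 255, 515, 901

901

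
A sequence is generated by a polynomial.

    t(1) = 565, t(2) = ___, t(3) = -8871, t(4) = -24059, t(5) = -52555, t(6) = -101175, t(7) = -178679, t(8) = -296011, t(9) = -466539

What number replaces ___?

-1879

Using the last 7 terms:
First differences: -15188  -28496  -48620  -77504  -117332  -170528
Second differences: -13308  -20124  -28884  -39828  -53196
Third differences: -6816  -8760  -10944  -13368
Fourth differences: -1944  -2184  -2424
Fifth differences: -240  -240
Constant fifth difference = -240.
Extend backward: -1944 + 240 = -1704;  -6816 + 1704 = -5112;  -13308 + 5112 = -8196;  -15188 + 8196 = -6992;  -8871 + 6992 = -1879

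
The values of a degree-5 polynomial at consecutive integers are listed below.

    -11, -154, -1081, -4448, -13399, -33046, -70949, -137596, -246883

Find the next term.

-416594

First differences: -143 , -927 , -3367 , -8951 , -19647 , -37903 , -66647 , -109287
Second differences: -784 , -2440 , -5584 , -10696 , -18256 , -28744 , -42640
Third differences: -1656 , -3144 , -5112 , -7560 , -10488 , -13896
Fourth differences: -1488 , -1968 , -2448 , -2928 , -3408
Fifth differences: -480 , -480 , -480 , -480
Fifth differences constant at -480.
-3408 − 480 = -3888;  -13896 − 3888 = -17784;  -42640 − 17784 = -60424;  -109287 − 60424 = -169711;  -246883 − 169711 = -416594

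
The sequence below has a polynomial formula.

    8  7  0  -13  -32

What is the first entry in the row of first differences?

Δ: -1, -7, -13, -19
Δ²: -6, -6, -6

-1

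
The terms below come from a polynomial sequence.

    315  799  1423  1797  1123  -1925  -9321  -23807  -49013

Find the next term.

-89577

Δ: 484, 624, 374, -674, -3048, -7396, -14486, -25206
Δ²: 140, -250, -1048, -2374, -4348, -7090, -10720
Δ³: -390, -798, -1326, -1974, -2742, -3630
Δ⁴: -408, -528, -648, -768, -888
Δ⁵: -120, -120, -120, -120
Fifth differences constant at -120.
-888 − 120 = -1008;  -3630 − 1008 = -4638;  -10720 − 4638 = -15358;  -25206 − 15358 = -40564;  -49013 − 40564 = -89577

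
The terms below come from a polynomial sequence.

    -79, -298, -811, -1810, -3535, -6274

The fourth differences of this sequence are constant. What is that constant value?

-48

D1: -219, -513, -999, -1725, -2739
D2: -294, -486, -726, -1014
D3: -192, -240, -288
D4: -48, -48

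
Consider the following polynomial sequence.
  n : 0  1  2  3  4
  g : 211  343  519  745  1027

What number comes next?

1371

First differences: 132, 176, 226, 282
Second differences: 44, 50, 56
Third differences: 6, 6
The third differences are constant (6).
56 + 6 = 62;  282 + 62 = 344;  1027 + 344 = 1371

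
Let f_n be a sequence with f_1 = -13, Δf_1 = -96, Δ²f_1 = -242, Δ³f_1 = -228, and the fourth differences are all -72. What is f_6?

-5553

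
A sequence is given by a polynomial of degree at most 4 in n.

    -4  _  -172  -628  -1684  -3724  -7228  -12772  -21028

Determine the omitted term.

-28

Using the last 7 terms:
D1: -456  -1056  -2040  -3504  -5544  -8256
D2: -600  -984  -1464  -2040  -2712
D3: -384  -480  -576  -672
D4: -96  -96  -96
Constant fourth difference = -96.
Extend backward: -384 + 96 = -288;  -600 + 288 = -312;  -456 + 312 = -144;  -172 + 144 = -28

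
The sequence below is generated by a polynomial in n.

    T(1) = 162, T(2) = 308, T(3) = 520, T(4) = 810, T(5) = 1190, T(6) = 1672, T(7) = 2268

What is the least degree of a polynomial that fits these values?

Δ: 146, 212, 290, 380, 482, 596
Δ²: 66, 78, 90, 102, 114
Δ³: 12, 12, 12, 12
The third differences are constant, so the polynomial has degree 3.

3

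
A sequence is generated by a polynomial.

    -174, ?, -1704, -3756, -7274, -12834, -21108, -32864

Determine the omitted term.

-638

Using the last 6 terms:
Δ: -2052  -3518  -5560  -8274  -11756
Δ²: -1466  -2042  -2714  -3482
Δ³: -576  -672  -768
Δ⁴: -96  -96
Constant fourth difference = -96.
Extend backward: -576 + 96 = -480;  -1466 + 480 = -986;  -2052 + 986 = -1066;  -1704 + 1066 = -638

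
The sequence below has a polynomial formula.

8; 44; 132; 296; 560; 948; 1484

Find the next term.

2192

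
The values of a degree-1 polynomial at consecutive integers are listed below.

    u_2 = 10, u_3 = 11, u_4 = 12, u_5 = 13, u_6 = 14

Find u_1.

9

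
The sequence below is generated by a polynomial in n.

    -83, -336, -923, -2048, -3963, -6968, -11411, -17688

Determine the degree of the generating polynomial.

4

Δ: -253, -587, -1125, -1915, -3005, -4443, -6277
Δ²: -334, -538, -790, -1090, -1438, -1834
Δ³: -204, -252, -300, -348, -396
Δ⁴: -48, -48, -48, -48
The fourth differences are constant, so the polynomial has degree 4.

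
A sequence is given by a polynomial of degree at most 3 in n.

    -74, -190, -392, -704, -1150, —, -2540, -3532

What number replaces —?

-1754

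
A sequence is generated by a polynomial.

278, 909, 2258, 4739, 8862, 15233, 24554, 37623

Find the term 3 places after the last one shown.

108738

Δ: 631, 1349, 2481, 4123, 6371, 9321, 13069
Δ²: 718, 1132, 1642, 2248, 2950, 3748
Δ³: 414, 510, 606, 702, 798
Δ⁴: 96, 96, 96, 96
Fourth differences constant at 96.
798 + 96 = 894;  3748 + 894 = 4642;  13069 + 4642 = 17711;  37623 + 17711 = 55334
894 + 96 = 990;  4642 + 990 = 5632;  17711 + 5632 = 23343;  55334 + 23343 = 78677
990 + 96 = 1086;  5632 + 1086 = 6718;  23343 + 6718 = 30061;  78677 + 30061 = 108738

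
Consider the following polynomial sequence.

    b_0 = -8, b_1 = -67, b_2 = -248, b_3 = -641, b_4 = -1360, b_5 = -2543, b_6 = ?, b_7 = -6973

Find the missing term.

-4352

Using the first 6 terms:
D1: -59  -181  -393  -719  -1183
D2: -122  -212  -326  -464
D3: -90  -114  -138
D4: -24  -24
Constant fourth difference = -24.
Extend forward: -138 − 24 = -162;  -464 − 162 = -626;  -1183 − 626 = -1809;  -2543 − 1809 = -4352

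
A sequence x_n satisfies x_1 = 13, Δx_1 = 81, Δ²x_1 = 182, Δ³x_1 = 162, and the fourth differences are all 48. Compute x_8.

11752

Build the table forward from the leading diagonal:
Fourth differences: 48, 48, 48, 48, 48, 48, 48, 48
Third differences: 162, 210, 258, 306, 354, 402, 450, 498
Second differences: 182, 344, 554, 812, 1118, 1472, 1874, 2324
First differences: 81, 263, 607, 1161, 1973, 3091, 4563, 6437
x: 13, 94, 357, 964, 2125, 4098, 7189, 11752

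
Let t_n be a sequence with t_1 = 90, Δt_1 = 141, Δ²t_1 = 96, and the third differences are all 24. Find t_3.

468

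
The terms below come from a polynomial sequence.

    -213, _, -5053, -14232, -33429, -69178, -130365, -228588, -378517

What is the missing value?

Using the last 7 terms:
-9179  -19197  -35749  -61187  -98223  -149929
-10018  -16552  -25438  -37036  -51706
-6534  -8886  -11598  -14670
-2352  -2712  -3072
-360  -360
Constant fifth difference = -360.
Extend backward: -2352 + 360 = -1992;  -6534 + 1992 = -4542;  -10018 + 4542 = -5476;  -9179 + 5476 = -3703;  -5053 + 3703 = -1350

-1350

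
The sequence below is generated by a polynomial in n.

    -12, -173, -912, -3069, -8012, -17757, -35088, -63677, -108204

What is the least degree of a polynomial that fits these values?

Δ: -161, -739, -2157, -4943, -9745, -17331, -28589, -44527
Δ²: -578, -1418, -2786, -4802, -7586, -11258, -15938
Δ³: -840, -1368, -2016, -2784, -3672, -4680
Δ⁴: -528, -648, -768, -888, -1008
Δ⁵: -120, -120, -120, -120
The fifth differences are constant, so the polynomial has degree 5.

5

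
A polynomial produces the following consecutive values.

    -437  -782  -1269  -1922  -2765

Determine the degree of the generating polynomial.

-345, -487, -653, -843
-142, -166, -190
-24, -24
The third differences are constant, so the polynomial has degree 3.

3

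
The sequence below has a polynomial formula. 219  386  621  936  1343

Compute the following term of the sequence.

1854

First differences: 167 , 235 , 315 , 407
Second differences: 68 , 80 , 92
Third differences: 12 , 12
The third differences are constant (12).
92 + 12 = 104;  407 + 104 = 511;  1343 + 511 = 1854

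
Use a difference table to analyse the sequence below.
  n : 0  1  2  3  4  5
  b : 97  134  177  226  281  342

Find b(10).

737

37 , 43 , 49 , 55 , 61
6 , 6 , 6 , 6
Constant second difference = 6, so extend:
61 + 6 = 67;  342 + 67 = 409
67 + 6 = 73;  409 + 73 = 482
73 + 6 = 79;  482 + 79 = 561
79 + 6 = 85;  561 + 85 = 646
85 + 6 = 91;  646 + 91 = 737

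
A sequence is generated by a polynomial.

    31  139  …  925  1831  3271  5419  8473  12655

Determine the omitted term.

Using the last 6 terms:
First differences: 906  1440  2148  3054  4182
Second differences: 534  708  906  1128
Third differences: 174  198  222
Fourth differences: 24  24
Constant fourth difference = 24.
Extend backward: 174 − 24 = 150;  534 − 150 = 384;  906 − 384 = 522;  925 − 522 = 403

403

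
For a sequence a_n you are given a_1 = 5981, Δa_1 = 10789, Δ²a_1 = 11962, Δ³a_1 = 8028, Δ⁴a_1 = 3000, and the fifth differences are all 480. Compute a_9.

1113677

Build the table forward from the leading diagonal:
Δ⁵: 480, 480, 480, 480, 480, 480, 480, 480, 480
Δ⁴: 3000, 3480, 3960, 4440, 4920, 5400, 5880, 6360, 6840
Δ³: 8028, 11028, 14508, 18468, 22908, 27828, 33228, 39108, 45468
Δ²: 11962, 19990, 31018, 45526, 63994, 86902, 114730, 147958, 187066
Δ: 10789, 22751, 42741, 73759, 119285, 183279, 270181, 384911, 532869
a: 5981, 16770, 39521, 82262, 156021, 275306, 458585, 728766, 1113677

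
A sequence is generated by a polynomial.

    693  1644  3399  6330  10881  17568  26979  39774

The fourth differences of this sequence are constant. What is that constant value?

72

D1: 951, 1755, 2931, 4551, 6687, 9411, 12795
D2: 804, 1176, 1620, 2136, 2724, 3384
D3: 372, 444, 516, 588, 660
D4: 72, 72, 72, 72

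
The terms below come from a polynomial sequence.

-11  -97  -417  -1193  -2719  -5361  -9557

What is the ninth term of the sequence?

-24723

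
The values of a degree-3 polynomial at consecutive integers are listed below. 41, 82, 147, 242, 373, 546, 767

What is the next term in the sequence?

First differences: 41, 65, 95, 131, 173, 221
Second differences: 24, 30, 36, 42, 48
Third differences: 6, 6, 6, 6
The third differences are constant (6).
48 + 6 = 54;  221 + 54 = 275;  767 + 275 = 1042

1042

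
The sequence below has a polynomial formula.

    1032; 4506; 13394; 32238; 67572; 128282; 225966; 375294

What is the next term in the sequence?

594368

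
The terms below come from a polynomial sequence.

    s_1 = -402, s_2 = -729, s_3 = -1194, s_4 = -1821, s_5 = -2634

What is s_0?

-327, -465, -627, -813
-138, -162, -186
-24, -24
The third differences are constant at -24.
Work back: -138 + 24 = -114;  -327 + 114 = -213;  -402 + 213 = -189

-189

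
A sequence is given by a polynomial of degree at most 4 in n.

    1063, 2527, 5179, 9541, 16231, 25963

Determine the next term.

39547

First differences: 1464 , 2652 , 4362 , 6690 , 9732
Second differences: 1188 , 1710 , 2328 , 3042
Third differences: 522 , 618 , 714
Fourth differences: 96 , 96
Constant fourth difference = 96, so extend:
714 + 96 = 810;  3042 + 810 = 3852;  9732 + 3852 = 13584;  25963 + 13584 = 39547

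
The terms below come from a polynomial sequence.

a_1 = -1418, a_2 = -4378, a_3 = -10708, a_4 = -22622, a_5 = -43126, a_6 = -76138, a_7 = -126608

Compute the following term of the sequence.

First differences: -2960, -6330, -11914, -20504, -33012, -50470
Second differences: -3370, -5584, -8590, -12508, -17458
Third differences: -2214, -3006, -3918, -4950
Fourth differences: -792, -912, -1032
Fifth differences: -120, -120
Fifth differences constant at -120.
-1032 − 120 = -1152;  -4950 − 1152 = -6102;  -17458 − 6102 = -23560;  -50470 − 23560 = -74030;  -126608 − 74030 = -200638

-200638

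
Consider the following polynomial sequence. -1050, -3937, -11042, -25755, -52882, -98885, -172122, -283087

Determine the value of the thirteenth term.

First differences: -2887  -7105  -14713  -27127  -46003  -73237  -110965
Second differences: -4218  -7608  -12414  -18876  -27234  -37728
Third differences: -3390  -4806  -6462  -8358  -10494
Fourth differences: -1416  -1656  -1896  -2136
Fifth differences: -240  -240  -240
Fifth differences constant at -240.
-2136 − 240 = -2376;  -10494 − 2376 = -12870;  -37728 − 12870 = -50598;  -110965 − 50598 = -161563;  -283087 − 161563 = -444650
-2376 − 240 = -2616;  -12870 − 2616 = -15486;  -50598 − 15486 = -66084;  -161563 − 66084 = -227647;  -444650 − 227647 = -672297
-2616 − 240 = -2856;  -15486 − 2856 = -18342;  -66084 − 18342 = -84426;  -227647 − 84426 = -312073;  -672297 − 312073 = -984370
-2856 − 240 = -3096;  -18342 − 3096 = -21438;  -84426 − 21438 = -105864;  -312073 − 105864 = -417937;  -984370 − 417937 = -1402307
-3096 − 240 = -3336;  -21438 − 3336 = -24774;  -105864 − 24774 = -130638;  -417937 − 130638 = -548575;  -1402307 − 548575 = -1950882

-1950882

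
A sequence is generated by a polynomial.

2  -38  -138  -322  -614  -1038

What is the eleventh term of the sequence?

-5978

Δ: -40, -100, -184, -292, -424
Δ²: -60, -84, -108, -132
Δ³: -24, -24, -24
Third differences constant at -24.
-132 − 24 = -156;  -424 − 156 = -580;  -1038 − 580 = -1618
-156 − 24 = -180;  -580 − 180 = -760;  -1618 − 760 = -2378
-180 − 24 = -204;  -760 − 204 = -964;  -2378 − 964 = -3342
-204 − 24 = -228;  -964 − 228 = -1192;  -3342 − 1192 = -4534
-228 − 24 = -252;  -1192 − 252 = -1444;  -4534 − 1444 = -5978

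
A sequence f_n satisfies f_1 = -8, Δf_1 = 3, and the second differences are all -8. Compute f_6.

-73

Build the table forward from the leading diagonal:
D2: -8, -8, -8, -8, -8, -8
D1: 3, -5, -13, -21, -29, -37
f: -8, -5, -10, -23, -44, -73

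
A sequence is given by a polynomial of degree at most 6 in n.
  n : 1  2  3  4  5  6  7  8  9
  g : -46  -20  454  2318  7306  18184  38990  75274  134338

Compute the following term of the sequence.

225476

26, 474, 1864, 4988, 10878, 20806, 36284, 59064
448, 1390, 3124, 5890, 9928, 15478, 22780
942, 1734, 2766, 4038, 5550, 7302
792, 1032, 1272, 1512, 1752
240, 240, 240, 240
The fifth differences are constant (240).
1752 + 240 = 1992;  7302 + 1992 = 9294;  22780 + 9294 = 32074;  59064 + 32074 = 91138;  134338 + 91138 = 225476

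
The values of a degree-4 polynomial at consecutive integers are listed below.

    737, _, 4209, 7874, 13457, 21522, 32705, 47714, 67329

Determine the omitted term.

Using the last 7 terms:
3665, 5583, 8065, 11183, 15009, 19615
1918, 2482, 3118, 3826, 4606
564, 636, 708, 780
72, 72, 72
Constant fourth difference = 72.
Extend backward: 564 − 72 = 492;  1918 − 492 = 1426;  3665 − 1426 = 2239;  4209 − 2239 = 1970

1970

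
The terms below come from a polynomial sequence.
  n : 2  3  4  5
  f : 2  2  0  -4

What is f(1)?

D1: 0, -2, -4
D2: -2, -2
The second differences are constant at -2.
Work back: 0 + 2 = 2;  2 − 2 = 0

0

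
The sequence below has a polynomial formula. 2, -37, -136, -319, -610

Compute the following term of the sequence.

-1033

First differences: -39  -99  -183  -291
Second differences: -60  -84  -108
Third differences: -24  -24
The third differences are constant (-24).
-108 − 24 = -132;  -291 − 132 = -423;  -610 − 423 = -1033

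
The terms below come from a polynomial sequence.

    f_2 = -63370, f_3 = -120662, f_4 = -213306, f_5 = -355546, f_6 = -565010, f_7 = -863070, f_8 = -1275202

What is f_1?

First differences: -57292  -92644  -142240  -209464  -298060  -412132
Second differences: -35352  -49596  -67224  -88596  -114072
Third differences: -14244  -17628  -21372  -25476
Fourth differences: -3384  -3744  -4104
Fifth differences: -360  -360
The fifth differences are constant at -360.
Work back: -3384 + 360 = -3024;  -14244 + 3024 = -11220;  -35352 + 11220 = -24132;  -57292 + 24132 = -33160;  -63370 + 33160 = -30210

-30210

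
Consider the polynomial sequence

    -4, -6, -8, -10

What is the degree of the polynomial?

1

D1: -2, -2, -2
The first differences are constant, so the polynomial has degree 1.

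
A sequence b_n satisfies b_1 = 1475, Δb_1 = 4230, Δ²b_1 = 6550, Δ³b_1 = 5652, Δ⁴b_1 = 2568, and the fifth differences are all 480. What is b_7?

279545

Build the table forward from the leading diagonal:
Fifth differences: 480  480  480  480  480  480  480
Fourth differences: 2568  3048  3528  4008  4488  4968  5448
Third differences: 5652  8220  11268  14796  18804  23292  28260
Second differences: 6550  12202  20422  31690  46486  65290  88582
First differences: 4230  10780  22982  43404  75094  121580  186870
b: 1475  5705  16485  39467  82871  157965  279545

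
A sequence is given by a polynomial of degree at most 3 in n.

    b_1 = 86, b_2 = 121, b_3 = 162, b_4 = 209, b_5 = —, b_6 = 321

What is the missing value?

262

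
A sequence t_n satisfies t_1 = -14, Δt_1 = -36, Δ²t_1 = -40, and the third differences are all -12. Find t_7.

-1070

Build the table forward from the leading diagonal:
Δ³: -12, -12, -12, -12, -12, -12, -12
Δ²: -40, -52, -64, -76, -88, -100, -112
Δ: -36, -76, -128, -192, -268, -356, -456
t: -14, -50, -126, -254, -446, -714, -1070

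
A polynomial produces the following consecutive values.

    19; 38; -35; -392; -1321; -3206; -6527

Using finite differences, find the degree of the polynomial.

4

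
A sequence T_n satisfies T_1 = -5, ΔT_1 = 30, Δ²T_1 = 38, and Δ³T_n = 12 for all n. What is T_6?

Build the table forward from the leading diagonal:
Δ³: 12, 12, 12, 12, 12, 12
Δ²: 38, 50, 62, 74, 86, 98
Δ: 30, 68, 118, 180, 254, 340
T: -5, 25, 93, 211, 391, 645

645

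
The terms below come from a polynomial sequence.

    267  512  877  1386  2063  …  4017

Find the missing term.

Using the first 5 terms:
Δ: 245, 365, 509, 677
Δ²: 120, 144, 168
Δ³: 24, 24
Constant third difference = 24.
Extend forward: 168 + 24 = 192;  677 + 192 = 869;  2063 + 869 = 2932

2932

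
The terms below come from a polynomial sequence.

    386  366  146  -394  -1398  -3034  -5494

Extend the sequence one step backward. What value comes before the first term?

Δ: -20  -220  -540  -1004  -1636  -2460
Δ²: -200  -320  -464  -632  -824
Δ³: -120  -144  -168  -192
Δ⁴: -24  -24  -24
The fourth differences are constant at -24.
Work back: -120 + 24 = -96;  -200 + 96 = -104;  -20 + 104 = 84;  386 − 84 = 302

302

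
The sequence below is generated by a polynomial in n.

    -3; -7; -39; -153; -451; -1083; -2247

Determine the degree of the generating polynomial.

4

Δ: -4, -32, -114, -298, -632, -1164
Δ²: -28, -82, -184, -334, -532
Δ³: -54, -102, -150, -198
Δ⁴: -48, -48, -48
The fourth differences are constant, so the polynomial has degree 4.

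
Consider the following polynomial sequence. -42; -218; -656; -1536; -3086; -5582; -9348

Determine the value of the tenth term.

-32226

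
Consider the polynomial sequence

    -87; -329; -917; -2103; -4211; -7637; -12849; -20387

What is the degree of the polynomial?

First differences: -242, -588, -1186, -2108, -3426, -5212, -7538
Second differences: -346, -598, -922, -1318, -1786, -2326
Third differences: -252, -324, -396, -468, -540
Fourth differences: -72, -72, -72, -72
The fourth differences are constant, so the polynomial has degree 4.

4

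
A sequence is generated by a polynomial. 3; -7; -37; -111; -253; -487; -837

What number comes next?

-1327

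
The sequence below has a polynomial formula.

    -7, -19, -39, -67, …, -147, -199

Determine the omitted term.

-103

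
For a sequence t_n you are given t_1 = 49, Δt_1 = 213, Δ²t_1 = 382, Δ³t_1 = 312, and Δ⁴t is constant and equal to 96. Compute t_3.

Build the table forward from the leading diagonal:
D4: 96  96  96
D3: 312  408  504
D2: 382  694  1102
D1: 213  595  1289
t: 49  262  857

857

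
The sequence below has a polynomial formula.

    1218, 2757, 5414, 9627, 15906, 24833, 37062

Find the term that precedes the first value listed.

431

First differences: 1539, 2657, 4213, 6279, 8927, 12229
Second differences: 1118, 1556, 2066, 2648, 3302
Third differences: 438, 510, 582, 654
Fourth differences: 72, 72, 72
The fourth differences are constant at 72.
Work back: 438 − 72 = 366;  1118 − 366 = 752;  1539 − 752 = 787;  1218 − 787 = 431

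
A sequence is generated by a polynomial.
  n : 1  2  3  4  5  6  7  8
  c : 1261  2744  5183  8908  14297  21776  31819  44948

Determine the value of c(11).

First differences: 1483  2439  3725  5389  7479  10043  13129
Second differences: 956  1286  1664  2090  2564  3086
Third differences: 330  378  426  474  522
Fourth differences: 48  48  48  48
Constant fourth difference = 48, so extend:
522 + 48 = 570;  3086 + 570 = 3656;  13129 + 3656 = 16785;  44948 + 16785 = 61733
570 + 48 = 618;  3656 + 618 = 4274;  16785 + 4274 = 21059;  61733 + 21059 = 82792
618 + 48 = 666;  4274 + 666 = 4940;  21059 + 4940 = 25999;  82792 + 25999 = 108791

108791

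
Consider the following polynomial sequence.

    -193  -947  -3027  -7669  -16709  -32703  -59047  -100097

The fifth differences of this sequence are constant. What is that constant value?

-120

First differences: -754, -2080, -4642, -9040, -15994, -26344, -41050
Second differences: -1326, -2562, -4398, -6954, -10350, -14706
Third differences: -1236, -1836, -2556, -3396, -4356
Fourth differences: -600, -720, -840, -960
Fifth differences: -120, -120, -120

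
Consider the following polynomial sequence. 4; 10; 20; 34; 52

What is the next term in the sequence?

74

Δ: 6  10  14  18
Δ²: 4  4  4
Second differences constant at 4.
18 + 4 = 22;  52 + 22 = 74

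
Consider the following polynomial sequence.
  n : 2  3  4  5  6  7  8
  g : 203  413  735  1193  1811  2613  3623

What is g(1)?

210, 322, 458, 618, 802, 1010
112, 136, 160, 184, 208
24, 24, 24, 24
The third differences are constant at 24.
Work back: 112 − 24 = 88;  210 − 88 = 122;  203 − 122 = 81

81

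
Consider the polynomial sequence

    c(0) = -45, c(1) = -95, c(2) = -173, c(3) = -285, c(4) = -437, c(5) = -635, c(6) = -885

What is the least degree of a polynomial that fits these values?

First differences: -50, -78, -112, -152, -198, -250
Second differences: -28, -34, -40, -46, -52
Third differences: -6, -6, -6, -6
The third differences are constant, so the polynomial has degree 3.

3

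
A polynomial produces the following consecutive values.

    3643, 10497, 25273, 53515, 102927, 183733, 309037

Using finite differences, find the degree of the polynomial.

5

First differences: 6854, 14776, 28242, 49412, 80806, 125304
Second differences: 7922, 13466, 21170, 31394, 44498
Third differences: 5544, 7704, 10224, 13104
Fourth differences: 2160, 2520, 2880
Fifth differences: 360, 360
The fifth differences are constant, so the polynomial has degree 5.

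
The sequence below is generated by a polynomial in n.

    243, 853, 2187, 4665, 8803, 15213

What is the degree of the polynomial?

4

Δ: 610, 1334, 2478, 4138, 6410
Δ²: 724, 1144, 1660, 2272
Δ³: 420, 516, 612
Δ⁴: 96, 96
The fourth differences are constant, so the polynomial has degree 4.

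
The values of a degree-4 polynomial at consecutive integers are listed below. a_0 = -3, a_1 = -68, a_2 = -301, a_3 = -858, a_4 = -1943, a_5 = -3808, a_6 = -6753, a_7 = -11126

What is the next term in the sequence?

-17323

-65, -233, -557, -1085, -1865, -2945, -4373
-168, -324, -528, -780, -1080, -1428
-156, -204, -252, -300, -348
-48, -48, -48, -48
Constant fourth difference = -48, so extend:
-348 − 48 = -396;  -1428 − 396 = -1824;  -4373 − 1824 = -6197;  -11126 − 6197 = -17323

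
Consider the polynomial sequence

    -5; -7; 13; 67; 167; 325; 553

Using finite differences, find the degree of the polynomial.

3

D1: -2, 20, 54, 100, 158, 228
D2: 22, 34, 46, 58, 70
D3: 12, 12, 12, 12
The third differences are constant, so the polynomial has degree 3.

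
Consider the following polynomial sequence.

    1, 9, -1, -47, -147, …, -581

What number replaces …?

-319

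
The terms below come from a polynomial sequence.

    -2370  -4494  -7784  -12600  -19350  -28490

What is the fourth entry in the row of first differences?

First differences: -2124, -3290, -4816, -6750, -9140
Second differences: -1166, -1526, -1934, -2390
Third differences: -360, -408, -456
Fourth differences: -48, -48

-6750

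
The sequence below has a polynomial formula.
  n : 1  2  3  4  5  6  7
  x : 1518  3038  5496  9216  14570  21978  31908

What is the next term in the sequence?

First differences: 1520  2458  3720  5354  7408  9930
Second differences: 938  1262  1634  2054  2522
Third differences: 324  372  420  468
Fourth differences: 48  48  48
Constant fourth difference = 48, so extend:
468 + 48 = 516;  2522 + 516 = 3038;  9930 + 3038 = 12968;  31908 + 12968 = 44876

44876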